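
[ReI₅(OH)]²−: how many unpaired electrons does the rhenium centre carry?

3 unpaired electrons

Ligand charges: each iodide is −1; each hydroxide is −1. With an overall charge of −2 the rhenium centre must be in the +4 oxidation state.
Rhenium is a group-7 element; Re(IV) is therefore d³.
In an octahedral field the d³ configuration is t₂g³e_g⁰ (only one arrangement possible), giving 3 unpaired electrons.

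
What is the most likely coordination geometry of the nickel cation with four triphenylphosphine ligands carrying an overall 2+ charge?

Summing ligand charges against the +2 overall charge gives an oxidation state of +2 for nickel.
Group 10 minus oxidation state 2 gives a d⁸ configuration.
With 4 monodentate ligands the coordination number is 4.
Triphenylphosphine is a strong-field ligand (high in the spectrochemical series).
A 3d d⁸ ion with strong-field ligands gains enough CFSE to favour square planar over tetrahedral.

square planar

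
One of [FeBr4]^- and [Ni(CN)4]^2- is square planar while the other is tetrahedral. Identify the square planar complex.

For [FeBr4]^-: Each bromide is −1; balancing the −1 overall charge requires Fe(III). Group 8 minus oxidation state 3 gives a d⁵ configuration. A high-spin d⁵ ion has zero CFSE in either geometry, so four ligands adopt the sterically favoured tetrahedral geometry. → tetrahedral.
For [Ni(CN)4]^2-: Ligand charges: each cyanide is −1. With an overall charge of −2 the nickel centre must be in the +2 oxidation state. Group 10 minus oxidation state 2 gives a d⁸ configuration. Cyanide is a strong-field ligand (high in the spectrochemical series). A 3d d⁸ ion with strong-field ligands gains enough CFSE to favour square planar over tetrahedral. → square planar.

[Ni(CN)4]^2-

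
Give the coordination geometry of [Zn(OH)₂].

Summing ligand charges against the 0 overall charge gives an oxidation state of +2 for zinc.
Group 12 minus oxidation state 2 gives a d¹⁰ configuration.
Coordination number: 2.
A d¹⁰ ion with only two ligands adopts a linear arrangement (sp hybridisation; no CFSE preference).

linear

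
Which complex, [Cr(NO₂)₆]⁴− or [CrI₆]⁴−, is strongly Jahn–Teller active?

[Cr(NO₂)₆]⁴−: Ligand charges: each nitro (N-bound nitrite) is −1. With an overall charge of −4 the chromium centre must be in the +2 oxidation state. Group 6 minus oxidation state 2 gives a d⁴ configuration. Nitro (N-bound nitrite) is a strong-field ligand (high in the spectrochemical series) for a first-row metal, so the complex is low-spin. The d⁴ configuration leaves the e_g set evenly filled (or empty) — no strong Jahn–Teller driving force.
[CrI₆]⁴−: Summing ligand charges against the −4 overall charge gives an oxidation state of +2 for chromium. Chromium is a group-6 element; Cr(II) is therefore d⁴. Iodide is a weak-field ligand for a first-row metal, so the complex is high-spin. The t₂g³e_g¹ (high-spin) configuration has an unevenly filled e_g set; the Jahn–Teller theorem predicts a tetragonal distortion (typically axial elongation) to lift the degeneracy.

[CrI₆]⁴−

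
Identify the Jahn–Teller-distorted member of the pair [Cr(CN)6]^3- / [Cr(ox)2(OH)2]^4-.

[Cr(CN)6]^3-: Each cyanide is −1; balancing the −3 overall charge requires Cr(III). Chromium is a group-6 element; Cr(III) is therefore d³. The d³ configuration leaves the e_g set evenly filled (or empty) — no strong Jahn–Teller driving force.
[Cr(ox)2(OH)2]^4-: Summing ligand charges against the −4 overall charge gives an oxidation state of +2 for chromium. Group 6 minus oxidation state 2 gives a d⁴ configuration. Hydroxide and oxalate are weak-field ligands for a first-row metal, so the complex is high-spin. The t₂g³e_g¹ (high-spin) configuration has an unevenly filled e_g set; the Jahn–Teller theorem predicts a tetragonal distortion (typically axial elongation) to lift the degeneracy.

[Cr(ox)2(OH)2]^4-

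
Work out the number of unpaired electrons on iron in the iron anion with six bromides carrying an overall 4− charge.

4 unpaired electrons

Ligand charges: each bromide is −1. With an overall charge of −4 the iron centre must be in the +2 oxidation state.
Group 8 minus oxidation state 2 gives a d⁶ configuration.
The spin state decides the count: Bromide is a weak-field ligand for a first-row metal, so the complex is high-spin.
An octahedral high-spin d⁶ ion is t₂g⁴e_g², giving 4 unpaired electrons.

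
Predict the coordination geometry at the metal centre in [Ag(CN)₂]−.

linear

Summing ligand charges against the −1 overall charge gives an oxidation state of +1 for silver.
Silver is a group-11 element; Ag(I) is therefore d¹⁰.
With 2 monodentate ligands the coordination number is 2.
A d¹⁰ ion with only two ligands adopts a linear arrangement (sp hybridisation; no CFSE preference).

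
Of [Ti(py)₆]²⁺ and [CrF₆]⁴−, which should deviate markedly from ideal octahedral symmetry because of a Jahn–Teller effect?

[CrF₆]⁴−

[Ti(py)₆]²⁺: Summing ligand charges against the +2 overall charge gives an oxidation state of +2 for titanium. Ti sits in group 4, so the d-electron count is 4 − 2 = 2. The d² configuration leaves the e_g set evenly filled (or empty) — no strong Jahn–Teller driving force.
[CrF₆]⁴−: Summing ligand charges against the −4 overall charge gives an oxidation state of +2 for chromium. Group 6 minus oxidation state 2 gives a d⁴ configuration. Fluoride is a weak-field ligand for a first-row metal, so the complex is high-spin. The t₂g³e_g¹ (high-spin) configuration has an unevenly filled e_g set; the Jahn–Teller theorem predicts a tetragonal distortion (typically axial elongation) to lift the degeneracy.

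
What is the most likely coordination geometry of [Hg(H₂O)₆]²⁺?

octahedral

Water is neutral; balancing the +2 overall charge requires Hg(II).
Hg sits in group 12, so the d-electron count is 12 − 2 = 10.
Coordination number: 6.
Six donors around a single metal centre give an octahedral coordination sphere.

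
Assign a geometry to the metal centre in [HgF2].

linear

Summing ligand charges against the 0 overall charge gives an oxidation state of +2 for mercury.
Hg sits in group 12, so the d-electron count is 12 − 2 = 10.
With 2 monodentate ligands the coordination number is 2.
A d¹⁰ ion with only two ligands adopts a linear arrangement (sp hybridisation; no CFSE preference).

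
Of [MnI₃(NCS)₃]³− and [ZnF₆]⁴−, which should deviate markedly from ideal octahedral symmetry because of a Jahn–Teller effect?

[MnI₃(NCS)₃]³−: Each iodide is −1; each isothiocyanate is −1; balancing the −3 overall charge requires Mn(III). Manganese is a group-7 element; Mn(III) is therefore d⁴. Iodide and isothiocyanate are weak-field ligands for a first-row metal, so the complex is high-spin. The t₂g³e_g¹ (high-spin) configuration has an unevenly filled e_g set; the Jahn–Teller theorem predicts a tetragonal distortion (typically axial elongation) to lift the degeneracy.
[ZnF₆]⁴−: Ligand charges: each fluoride is −1. With an overall charge of −4 the zinc centre must be in the +2 oxidation state. Zinc is a group-12 element; Zn(II) is therefore d¹⁰. The d¹⁰ configuration leaves the e_g set evenly filled (or empty) — no strong Jahn–Teller driving force.

[MnI₃(NCS)₃]³−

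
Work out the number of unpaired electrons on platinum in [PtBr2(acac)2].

0 unpaired electrons

Each bromide is −1; each acetylacetonate is −1; balancing the 0 overall charge requires Pt(IV).
Platinum is a group-10 element; Pt(IV) is therefore d⁶.
Counting donor atoms: 2×bromide (monodentate) → 2 donors; 2×acetylacetonate (bidentate) → 4 donors. Coordination number = 6.
The spin state decides the count: a 5d ion has a large Δₒ and is invariably low-spin.
An octahedral low-spin d⁶ ion is t₂g⁶e_g⁰, giving 0 unpaired electrons.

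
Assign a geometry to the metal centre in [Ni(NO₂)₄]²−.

square planar

Summing ligand charges against the −2 overall charge gives an oxidation state of +2 for nickel.
Group 10 minus oxidation state 2 gives a d⁸ configuration.
Coordination number: 4.
Nitro (N-bound nitrite) is a strong-field ligand (high in the spectrochemical series).
A 3d d⁸ ion with strong-field ligands gains enough CFSE to favour square planar over tetrahedral.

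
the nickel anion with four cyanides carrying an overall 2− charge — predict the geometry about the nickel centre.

Each cyanide is −1; balancing the −2 overall charge requires Ni(II).
Group 10 minus oxidation state 2 gives a d⁸ configuration.
Coordination number: 4.
Cyanide is a strong-field ligand (high in the spectrochemical series).
A 3d d⁸ ion with strong-field ligands gains enough CFSE to favour square planar over tetrahedral.

square planar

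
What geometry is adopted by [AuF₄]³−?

Summing ligand charges against the −3 overall charge gives an oxidation state of +1 for gold.
Au sits in group 11, so the d-electron count is 11 − 1 = 10.
Coordination number: 4.
A d¹⁰ ion has no crystal-field stabilisation preference between square planar and tetrahedral, so four ligands adopt the sterically favoured tetrahedral geometry.

tetrahedral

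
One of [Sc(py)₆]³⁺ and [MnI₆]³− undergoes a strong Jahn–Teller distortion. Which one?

[MnI₆]³−

[Sc(py)₆]³⁺: Ligand charges: pyridine is neutral. With an overall charge of +3 the scandium centre must be in the +3 oxidation state. Group 3 minus oxidation state 3 gives a d⁰ configuration. The d⁰ configuration leaves the e_g set evenly filled (or empty) — no strong Jahn–Teller driving force.
[MnI₆]³−: Each iodide is −1; balancing the −3 overall charge requires Mn(III). Mn sits in group 7, so the d-electron count is 7 − 3 = 4. Iodide is a weak-field ligand for a first-row metal, so the complex is high-spin. The t₂g³e_g¹ (high-spin) configuration has an unevenly filled e_g set; the Jahn–Teller theorem predicts a tetragonal distortion (typically axial elongation) to lift the degeneracy.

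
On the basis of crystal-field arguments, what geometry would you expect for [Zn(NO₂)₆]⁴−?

Summing ligand charges against the −4 overall charge gives an oxidation state of +2 for zinc.
Group 12 minus oxidation state 2 gives a d¹⁰ configuration.
Coordination number: 6.
Six donors around a single metal centre give an octahedral coordination sphere.

octahedral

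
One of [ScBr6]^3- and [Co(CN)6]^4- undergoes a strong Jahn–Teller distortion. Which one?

[ScBr6]^3-: Each bromide is −1; balancing the −3 overall charge requires Sc(III). Sc sits in group 3, so the d-electron count is 3 − 3 = 0. The d⁰ configuration leaves the e_g set evenly filled (or empty) — no strong Jahn–Teller driving force.
[Co(CN)6]^4-: Ligand charges: each cyanide is −1. With an overall charge of −4 the cobalt centre must be in the +2 oxidation state. Group 9 minus oxidation state 2 gives a d⁷ configuration. Cyanide is a strong-field ligand (high in the spectrochemical series) for a first-row metal, so the complex is low-spin. The t₂g⁶e_g¹ (low-spin) configuration has an unevenly filled e_g set; the Jahn–Teller theorem predicts a tetragonal distortion (typically axial elongation) to lift the degeneracy.

[Co(CN)6]^4-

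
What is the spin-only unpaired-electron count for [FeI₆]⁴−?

4 unpaired electrons

Ligand charges: each iodide is −1. With an overall charge of −4 the iron centre must be in the +2 oxidation state.
Iron is a group-8 element; Fe(II) is therefore d⁶.
The spin state decides the count: Iodide is a weak-field ligand for a first-row metal, so the complex is high-spin.
An octahedral high-spin d⁶ ion is t₂g⁴e_g², giving 4 unpaired electrons.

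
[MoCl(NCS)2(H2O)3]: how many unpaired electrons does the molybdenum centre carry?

3 unpaired electrons

Summing ligand charges against the 0 overall charge gives an oxidation state of +3 for molybdenum.
Molybdenum is a group-6 element; Mo(III) is therefore d³.
In an octahedral field the d³ configuration is t₂g³e_g⁰ (only one arrangement possible), giving 3 unpaired electrons.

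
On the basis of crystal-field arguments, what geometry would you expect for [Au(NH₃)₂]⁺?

Summing ligand charges against the +1 overall charge gives an oxidation state of +1 for gold.
Group 11 minus oxidation state 1 gives a d¹⁰ configuration.
With 2 monodentate ligands the coordination number is 2.
A d¹⁰ ion with only two ligands adopts a linear arrangement (sp hybridisation; no CFSE preference).

linear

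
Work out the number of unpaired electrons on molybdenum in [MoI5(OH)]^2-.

2 unpaired electrons

Ligand charges: each iodide is −1; each hydroxide is −1. With an overall charge of −2 the molybdenum centre must be in the +4 oxidation state.
Group 6 minus oxidation state 4 gives a d² configuration.
In an octahedral field the d² configuration is t₂g²e_g⁰ (only one arrangement possible), giving 2 unpaired electrons.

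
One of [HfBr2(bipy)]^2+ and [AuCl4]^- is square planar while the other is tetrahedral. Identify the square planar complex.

[AuCl4]^-

For [HfBr2(bipy)]^2+: Each bromide is −1; 2,2′-bipyridine is neutral; balancing the +2 overall charge requires Hf(IV). Group 4 minus oxidation state 4 gives a d⁰ configuration. A d⁰ ion has no crystal-field stabilisation preference between square planar and tetrahedral, so four ligands adopt the sterically favoured tetrahedral geometry. → tetrahedral.
For [AuCl4]^-: Ligand charges: each chloride is −1. With an overall charge of −1 the gold centre must be in the +3 oxidation state. Group 11 minus oxidation state 3 gives a d⁸ configuration. A 5d d⁸ ion has a large crystal-field splitting; square planar leaves the high-energy d_{x²−y²} orbital empty and maximises CFSE. → square planar.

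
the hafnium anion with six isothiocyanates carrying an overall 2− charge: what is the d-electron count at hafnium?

Each isothiocyanate is −1; balancing the −2 overall charge requires Hf(IV).
Hf sits in group 4, so the d-electron count is 4 − 4 = 0.

d⁰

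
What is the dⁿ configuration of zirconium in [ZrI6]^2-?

Summing ligand charges against the −2 overall charge gives an oxidation state of +4 for zirconium.
Zirconium is a group-4 element; Zr(IV) is therefore d⁰.

d0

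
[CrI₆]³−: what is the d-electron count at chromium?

d3

Ligand charges: each iodide is −1. With an overall charge of −3 the chromium centre must be in the +3 oxidation state.
Chromium is a group-6 element; Cr(III) is therefore d³.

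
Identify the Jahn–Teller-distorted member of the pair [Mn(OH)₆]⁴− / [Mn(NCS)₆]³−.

[Mn(OH)₆]⁴−: Ligand charges: each hydroxide is −1. With an overall charge of −4 the manganese centre must be in the +2 oxidation state. Mn sits in group 7, so the d-electron count is 7 − 2 = 5. Hydroxide is a weak-field ligand for a first-row metal, so the complex is high-spin. The d⁵ configuration leaves the e_g set evenly filled (or empty) — no strong Jahn–Teller driving force.
[Mn(NCS)₆]³−: Each isothiocyanate is −1; balancing the −3 overall charge requires Mn(III). Group 7 minus oxidation state 3 gives a d⁴ configuration. Isothiocyanate is a weak-field ligand for a first-row metal, so the complex is high-spin. The t₂g³e_g¹ (high-spin) configuration has an unevenly filled e_g set; the Jahn–Teller theorem predicts a tetragonal distortion (typically axial elongation) to lift the degeneracy.

[Mn(NCS)₆]³−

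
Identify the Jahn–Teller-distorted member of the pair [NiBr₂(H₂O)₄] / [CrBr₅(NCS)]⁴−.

[NiBr₂(H₂O)₄]: Ligand charges: each bromide is −1; water is neutral. With an overall charge of 0 the nickel centre must be in the +2 oxidation state. Ni sits in group 10, so the d-electron count is 10 − 2 = 8. The d⁸ configuration leaves the e_g set evenly filled (or empty) — no strong Jahn–Teller driving force.
[CrBr₅(NCS)]⁴−: Ligand charges: each bromide is −1; each isothiocyanate is −1. With an overall charge of −4 the chromium centre must be in the +2 oxidation state. Chromium is a group-6 element; Cr(II) is therefore d⁴. Bromide and isothiocyanate are weak-field ligands for a first-row metal, so the complex is high-spin. The t₂g³e_g¹ (high-spin) configuration has an unevenly filled e_g set; the Jahn–Teller theorem predicts a tetragonal distortion (typically axial elongation) to lift the degeneracy.

[CrBr₅(NCS)]⁴−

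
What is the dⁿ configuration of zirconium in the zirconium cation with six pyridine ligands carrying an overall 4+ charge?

d⁰

Summing ligand charges against the +4 overall charge gives an oxidation state of +4 for zirconium.
Group 4 minus oxidation state 4 gives a d⁰ configuration.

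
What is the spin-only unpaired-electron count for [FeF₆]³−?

Ligand charges: each fluoride is −1. With an overall charge of −3 the iron centre must be in the +3 oxidation state.
Fe sits in group 8, so the d-electron count is 8 − 3 = 5.
The spin state decides the count: Fluoride is a weak-field ligand for a first-row metal, so the complex is high-spin.
An octahedral high-spin d⁵ ion is t₂g³e_g², giving 5 unpaired electrons.

5 unpaired electrons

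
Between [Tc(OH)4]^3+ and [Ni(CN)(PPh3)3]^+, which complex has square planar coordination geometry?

For [Tc(OH)4]^3+: Ligand charges: each hydroxide is −1. With an overall charge of +3 the technetium centre must be in the +7 oxidation state. Tc sits in group 7, so the d-electron count is 7 − 7 = 0. A d⁰ ion has no crystal-field stabilisation preference between square planar and tetrahedral, so four ligands adopt the sterically favoured tetrahedral geometry. → tetrahedral.
For [Ni(CN)(PPh3)3]^+: Each cyanide is −1; triphenylphosphine is neutral; balancing the +1 overall charge requires Ni(II). Group 10 minus oxidation state 2 gives a d⁸ configuration. Cyanide and triphenylphosphine are strong-field ligands (high in the spectrochemical series). A 3d d⁸ ion with strong-field ligands gains enough CFSE to favour square planar over tetrahedral. → square planar.

[Ni(CN)(PPh3)3]^+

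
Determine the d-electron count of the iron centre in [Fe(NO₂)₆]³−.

d5

Summing ligand charges against the −3 overall charge gives an oxidation state of +3 for iron.
Iron is a group-8 element; Fe(III) is therefore d⁵.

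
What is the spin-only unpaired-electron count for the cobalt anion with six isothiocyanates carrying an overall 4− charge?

Summing ligand charges against the −4 overall charge gives an oxidation state of +2 for cobalt.
Co sits in group 9, so the d-electron count is 9 − 2 = 7.
The spin state decides the count: Isothiocyanate is a weak-field ligand for a first-row metal, so the complex is high-spin.
An octahedral high-spin d⁷ ion is t₂g⁵e_g², giving 3 unpaired electrons.

3 unpaired electrons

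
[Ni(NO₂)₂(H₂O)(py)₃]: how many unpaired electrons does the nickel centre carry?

Each nitro (N-bound nitrite) is −1; water is neutral; pyridine is neutral; balancing the 0 overall charge requires Ni(II).
Nickel is a group-10 element; Ni(II) is therefore d⁸.
In an octahedral field the d⁸ configuration is t₂g⁶e_g² (only one arrangement possible), giving 2 unpaired electrons.

2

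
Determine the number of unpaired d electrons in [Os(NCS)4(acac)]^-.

Each isothiocyanate is −1; each acetylacetonate is −1; balancing the −1 overall charge requires Os(IV).
Os sits in group 8, so the d-electron count is 8 − 4 = 4.
Counting donor atoms: 4×isothiocyanate (monodentate) → 4 donors; 1×acetylacetonate (bidentate) → 2 donors. Coordination number = 6.
The spin state decides the count: a 5d ion has a large Δₒ and is invariably low-spin.
An octahedral low-spin d⁴ ion is t₂g⁴e_g⁰, giving 2 unpaired electrons.

2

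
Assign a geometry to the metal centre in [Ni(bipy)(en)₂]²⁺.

octahedral

2,2′-bipyridine is neutral; ethylenediamine is neutral; balancing the +2 overall charge requires Ni(II).
Ni sits in group 10, so the d-electron count is 10 − 2 = 8.
Counting donor atoms: 1×2,2′-bipyridine (bidentate) → 2 donors; 2×ethylenediamine (bidentate) → 4 donors. Coordination number = 6.
Six donors around a single metal centre give an octahedral coordination sphere.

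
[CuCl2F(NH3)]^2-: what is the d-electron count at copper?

Summing ligand charges against the −2 overall charge gives an oxidation state of +1 for copper.
Group 11 minus oxidation state 1 gives a d¹⁰ configuration.

d¹⁰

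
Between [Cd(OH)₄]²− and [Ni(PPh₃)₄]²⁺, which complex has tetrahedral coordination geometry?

For [Cd(OH)₄]²−: Each hydroxide is −1; balancing the −2 overall charge requires Cd(II). Group 12 minus oxidation state 2 gives a d¹⁰ configuration. A d¹⁰ ion has no crystal-field stabilisation preference between square planar and tetrahedral, so four ligands adopt the sterically favoured tetrahedral geometry. → tetrahedral.
For [Ni(PPh₃)₄]²⁺: Triphenylphosphine is neutral; balancing the +2 overall charge requires Ni(II). Nickel is a group-10 element; Ni(II) is therefore d⁸. Triphenylphosphine is a strong-field ligand (high in the spectrochemical series). A 3d d⁸ ion with strong-field ligands gains enough CFSE to favour square planar over tetrahedral. → square planar.

[Cd(OH)₄]²−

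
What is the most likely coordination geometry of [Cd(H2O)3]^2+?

Water is neutral; balancing the +2 overall charge requires Cd(II).
Group 12 minus oxidation state 2 gives a d¹⁰ configuration.
Coordination number: 3.
Three ligands around a d¹⁰ centre minimise repulsion in a trigonal-planar arrangement.

trigonal planar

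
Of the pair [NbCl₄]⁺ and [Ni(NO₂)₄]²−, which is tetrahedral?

[NbCl₄]⁺

For [NbCl₄]⁺: Ligand charges: each chloride is −1. With an overall charge of +1 the niobium centre must be in the +5 oxidation state. Niobium is a group-5 element; Nb(V) is therefore d⁰. A d⁰ ion has no crystal-field stabilisation preference between square planar and tetrahedral, so four ligands adopt the sterically favoured tetrahedral geometry. → tetrahedral.
For [Ni(NO₂)₄]²−: Each nitro (N-bound nitrite) is −1; balancing the −2 overall charge requires Ni(II). Nickel is a group-10 element; Ni(II) is therefore d⁸. Nitro (N-bound nitrite) is a strong-field ligand (high in the spectrochemical series). A 3d d⁸ ion with strong-field ligands gains enough CFSE to favour square planar over tetrahedral. → square planar.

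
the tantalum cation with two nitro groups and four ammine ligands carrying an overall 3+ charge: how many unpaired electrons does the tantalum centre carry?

0 unpaired electrons

Each nitro (N-bound nitrite) is −1; ammonia is neutral; balancing the +3 overall charge requires Ta(V).
Tantalum is a group-5 element; Ta(V) is therefore d⁰.
In an octahedral field the d⁰ configuration is t₂g⁰e_g⁰, giving 0 unpaired electrons.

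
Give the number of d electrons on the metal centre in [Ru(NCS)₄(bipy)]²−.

d⁶

Summing ligand charges against the −2 overall charge gives an oxidation state of +2 for ruthenium.
Group 8 minus oxidation state 2 gives a d⁶ configuration.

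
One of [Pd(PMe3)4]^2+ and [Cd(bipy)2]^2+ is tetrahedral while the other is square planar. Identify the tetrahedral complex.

For [Pd(PMe3)4]^2+: Ligand charges: trimethylphosphine is neutral. With an overall charge of +2 the palladium centre must be in the +2 oxidation state. Group 10 minus oxidation state 2 gives a d⁸ configuration. A 4d d⁸ ion has a large crystal-field splitting; square planar leaves the high-energy d_{x²−y²} orbital empty and maximises CFSE. → square planar.
For [Cd(bipy)2]^2+: Ligand charges: 2,2′-bipyridine is neutral. With an overall charge of +2 the cadmium centre must be in the +2 oxidation state. Group 12 minus oxidation state 2 gives a d¹⁰ configuration. A d¹⁰ ion has no crystal-field stabilisation preference between square planar and tetrahedral, so four ligands adopt the sterically favoured tetrahedral geometry. → tetrahedral.

[Cd(bipy)2]^2+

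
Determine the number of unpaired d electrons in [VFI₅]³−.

Ligand charges: each fluoride is −1; each iodide is −1. With an overall charge of −3 the vanadium centre must be in the +3 oxidation state.
Vanadium is a group-5 element; V(III) is therefore d².
In an octahedral field the d² configuration is t₂g²e_g⁰ (only one arrangement possible), giving 2 unpaired electrons.

2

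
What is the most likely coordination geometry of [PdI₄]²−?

square planar

Each iodide is −1; balancing the −2 overall charge requires Pd(II).
Group 10 minus oxidation state 2 gives a d⁸ configuration.
With 4 monodentate ligands the coordination number is 4.
A 4d d⁸ ion has a large crystal-field splitting; square planar leaves the high-energy d_{x²−y²} orbital empty and maximises CFSE.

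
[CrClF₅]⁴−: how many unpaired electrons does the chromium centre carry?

4 unpaired electrons

Summing ligand charges against the −4 overall charge gives an oxidation state of +2 for chromium.
Cr sits in group 6, so the d-electron count is 6 − 2 = 4.
The spin state decides the count: Chloride and fluoride are weak-field ligands for a first-row metal, so the complex is high-spin.
An octahedral high-spin d⁴ ion is t₂g³e_g¹, giving 4 unpaired electrons.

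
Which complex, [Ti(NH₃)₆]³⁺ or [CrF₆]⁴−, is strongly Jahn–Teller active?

[CrF₆]⁴−

[Ti(NH₃)₆]³⁺: Ligand charges: ammonia is neutral. With an overall charge of +3 the titanium centre must be in the +3 oxidation state. Group 4 minus oxidation state 3 gives a d¹ configuration. The d¹ configuration leaves the e_g set evenly filled (or empty) — no strong Jahn–Teller driving force.
[CrF₆]⁴−: Summing ligand charges against the −4 overall charge gives an oxidation state of +2 for chromium. Cr sits in group 6, so the d-electron count is 6 − 2 = 4. Fluoride is a weak-field ligand for a first-row metal, so the complex is high-spin. The t₂g³e_g¹ (high-spin) configuration has an unevenly filled e_g set; the Jahn–Teller theorem predicts a tetragonal distortion (typically axial elongation) to lift the degeneracy.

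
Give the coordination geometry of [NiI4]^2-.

tetrahedral

Ligand charges: each iodide is −1. With an overall charge of −2 the nickel centre must be in the +2 oxidation state.
Group 10 minus oxidation state 2 gives a d⁸ configuration.
With 4 monodentate ligands the coordination number is 4.
Iodide is a weak-field ligand.
With weak-field ligands the CFSE gain from square planar is small, so a 3d d⁸ ion takes the sterically preferred tetrahedral geometry.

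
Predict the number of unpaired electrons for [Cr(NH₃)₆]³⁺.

3

Ammonia is neutral; balancing the +3 overall charge requires Cr(III).
Group 6 minus oxidation state 3 gives a d³ configuration.
In an octahedral field the d³ configuration is t₂g³e_g⁰ (only one arrangement possible), giving 3 unpaired electrons.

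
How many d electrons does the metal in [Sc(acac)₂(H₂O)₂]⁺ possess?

d0

Summing ligand charges against the +1 overall charge gives an oxidation state of +3 for scandium.
Group 3 minus oxidation state 3 gives a d⁰ configuration.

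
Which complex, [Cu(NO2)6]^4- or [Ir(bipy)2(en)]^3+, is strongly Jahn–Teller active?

[Cu(NO2)6]^4-: Each nitro (N-bound nitrite) is −1; balancing the −4 overall charge requires Cu(II). Group 11 minus oxidation state 2 gives a d⁹ configuration. The t₂g⁶e_g³ configuration has an unevenly filled e_g set; the Jahn–Teller theorem predicts a tetragonal distortion (typically axial elongation) to lift the degeneracy.
[Ir(bipy)2(en)]^3+: Summing ligand charges against the +3 overall charge gives an oxidation state of +3 for iridium. Ir sits in group 9, so the d-electron count is 9 − 3 = 6. A 5d ion has a large Δₒ and is invariably low-spin. The d⁶ configuration leaves the e_g set evenly filled (or empty) — no strong Jahn–Teller driving force.

[Cu(NO2)6]^4-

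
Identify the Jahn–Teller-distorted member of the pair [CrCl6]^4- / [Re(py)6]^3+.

[CrCl6]^4-

[CrCl6]^4-: Summing ligand charges against the −4 overall charge gives an oxidation state of +2 for chromium. Chromium is a group-6 element; Cr(II) is therefore d⁴. Chloride is a weak-field ligand for a first-row metal, so the complex is high-spin. The t₂g³e_g¹ (high-spin) configuration has an unevenly filled e_g set; the Jahn–Teller theorem predicts a tetragonal distortion (typically axial elongation) to lift the degeneracy.
[Re(py)6]^3+: Ligand charges: pyridine is neutral. With an overall charge of +3 the rhenium centre must be in the +3 oxidation state. Group 7 minus oxidation state 3 gives a d⁴ configuration. A 5d ion has a large Δₒ and is invariably low-spin. The d⁴ configuration leaves the e_g set evenly filled (or empty) — no strong Jahn–Teller driving force.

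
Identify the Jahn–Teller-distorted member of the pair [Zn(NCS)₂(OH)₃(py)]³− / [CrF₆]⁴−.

[CrF₆]⁴−

[Zn(NCS)₂(OH)₃(py)]³−: Each isothiocyanate is −1; each hydroxide is −1; pyridine is neutral; balancing the −3 overall charge requires Zn(II). Zn sits in group 12, so the d-electron count is 12 − 2 = 10. The d¹⁰ configuration leaves the e_g set evenly filled (or empty) — no strong Jahn–Teller driving force.
[CrF₆]⁴−: Summing ligand charges against the −4 overall charge gives an oxidation state of +2 for chromium. Group 6 minus oxidation state 2 gives a d⁴ configuration. Fluoride is a weak-field ligand for a first-row metal, so the complex is high-spin. The t₂g³e_g¹ (high-spin) configuration has an unevenly filled e_g set; the Jahn–Teller theorem predicts a tetragonal distortion (typically axial elongation) to lift the degeneracy.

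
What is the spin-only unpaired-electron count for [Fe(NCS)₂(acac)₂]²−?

4 unpaired electrons

Ligand charges: each isothiocyanate is −1; each acetylacetonate is −1. With an overall charge of −2 the iron centre must be in the +2 oxidation state.
Fe sits in group 8, so the d-electron count is 8 − 2 = 6.
Counting donor atoms: 2×isothiocyanate (monodentate) → 2 donors; 2×acetylacetonate (bidentate) → 4 donors. Coordination number = 6.
The spin state decides the count: Acetylacetonate and isothiocyanate are weak-field ligands for a first-row metal, so the complex is high-spin.
An octahedral high-spin d⁶ ion is t₂g⁴e_g², giving 4 unpaired electrons.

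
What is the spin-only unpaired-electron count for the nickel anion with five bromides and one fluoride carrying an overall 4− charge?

2

Ligand charges: each bromide is −1; each fluoride is −1. With an overall charge of −4 the nickel centre must be in the +2 oxidation state.
Ni sits in group 10, so the d-electron count is 10 − 2 = 8.
In an octahedral field the d⁸ configuration is t₂g⁶e_g² (only one arrangement possible), giving 2 unpaired electrons.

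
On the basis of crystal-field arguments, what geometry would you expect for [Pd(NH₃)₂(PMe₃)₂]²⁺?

square planar

Ligand charges: ammonia is neutral; trimethylphosphine is neutral. With an overall charge of +2 the palladium centre must be in the +2 oxidation state.
Palladium is a group-10 element; Pd(II) is therefore d⁸.
Coordination number: 4.
A 4d d⁸ ion has a large crystal-field splitting; square planar leaves the high-energy d_{x²−y²} orbital empty and maximises CFSE.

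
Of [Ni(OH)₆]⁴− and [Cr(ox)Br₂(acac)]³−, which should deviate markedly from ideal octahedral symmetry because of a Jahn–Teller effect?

[Ni(OH)₆]⁴−: Summing ligand charges against the −4 overall charge gives an oxidation state of +2 for nickel. Ni sits in group 10, so the d-electron count is 10 − 2 = 8. The d⁸ configuration leaves the e_g set evenly filled (or empty) — no strong Jahn–Teller driving force.
[Cr(ox)Br₂(acac)]³−: Ligand charges: each oxalate is −2; each bromide is −1; each acetylacetonate is −1. With an overall charge of −3 the chromium centre must be in the +2 oxidation state. Chromium is a group-6 element; Cr(II) is therefore d⁴. Acetylacetonate, bromide, and oxalate are weak-field ligands for a first-row metal, so the complex is high-spin. The t₂g³e_g¹ (high-spin) configuration has an unevenly filled e_g set; the Jahn–Teller theorem predicts a tetragonal distortion (typically axial elongation) to lift the degeneracy.

[Cr(ox)Br₂(acac)]³−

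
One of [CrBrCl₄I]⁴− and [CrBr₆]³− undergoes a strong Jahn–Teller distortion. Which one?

[CrBrCl₄I]⁴−

[CrBrCl₄I]⁴−: Summing ligand charges against the −4 overall charge gives an oxidation state of +2 for chromium. Chromium is a group-6 element; Cr(II) is therefore d⁴. Bromide, chloride, and iodide are weak-field ligands for a first-row metal, so the complex is high-spin. The t₂g³e_g¹ (high-spin) configuration has an unevenly filled e_g set; the Jahn–Teller theorem predicts a tetragonal distortion (typically axial elongation) to lift the degeneracy.
[CrBr₆]³−: Summing ligand charges against the −3 overall charge gives an oxidation state of +3 for chromium. Chromium is a group-6 element; Cr(III) is therefore d³. The d³ configuration leaves the e_g set evenly filled (or empty) — no strong Jahn–Teller driving force.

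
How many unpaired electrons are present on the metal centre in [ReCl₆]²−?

Each chloride is −1; balancing the −2 overall charge requires Re(IV).
Re sits in group 7, so the d-electron count is 7 − 4 = 3.
In an octahedral field the d³ configuration is t₂g³e_g⁰ (only one arrangement possible), giving 3 unpaired electrons.

3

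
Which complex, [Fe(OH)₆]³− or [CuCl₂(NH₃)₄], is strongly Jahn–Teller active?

[CuCl₂(NH₃)₄]

[Fe(OH)₆]³−: Summing ligand charges against the −3 overall charge gives an oxidation state of +3 for iron. Group 8 minus oxidation state 3 gives a d⁵ configuration. Hydroxide is a weak-field ligand for a first-row metal, so the complex is high-spin. The d⁵ configuration leaves the e_g set evenly filled (or empty) — no strong Jahn–Teller driving force.
[CuCl₂(NH₃)₄]: Ligand charges: each chloride is −1; ammonia is neutral. With an overall charge of 0 the copper centre must be in the +2 oxidation state. Copper is a group-11 element; Cu(II) is therefore d⁹. The t₂g⁶e_g³ configuration has an unevenly filled e_g set; the Jahn–Teller theorem predicts a tetragonal distortion (typically axial elongation) to lift the degeneracy.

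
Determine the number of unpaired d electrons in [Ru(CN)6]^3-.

Summing ligand charges against the −3 overall charge gives an oxidation state of +3 for ruthenium.
Ru sits in group 8, so the d-electron count is 8 − 3 = 5.
The spin state decides the count: a 4d ion has a large Δₒ and is invariably low-spin.
An octahedral low-spin d⁵ ion is t₂g⁵e_g⁰, giving 1 unpaired electron.

1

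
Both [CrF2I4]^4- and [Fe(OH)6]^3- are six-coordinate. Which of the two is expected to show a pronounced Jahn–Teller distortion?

[CrF2I4]^4-

[CrF2I4]^4-: Ligand charges: each fluoride is −1; each iodide is −1. With an overall charge of −4 the chromium centre must be in the +2 oxidation state. Chromium is a group-6 element; Cr(II) is therefore d⁴. Fluoride and iodide are weak-field ligands for a first-row metal, so the complex is high-spin. The t₂g³e_g¹ (high-spin) configuration has an unevenly filled e_g set; the Jahn–Teller theorem predicts a tetragonal distortion (typically axial elongation) to lift the degeneracy.
[Fe(OH)6]^3-: Each hydroxide is −1; balancing the −3 overall charge requires Fe(III). Fe sits in group 8, so the d-electron count is 8 − 3 = 5. Hydroxide is a weak-field ligand for a first-row metal, so the complex is high-spin. The d⁵ configuration leaves the e_g set evenly filled (or empty) — no strong Jahn–Teller driving force.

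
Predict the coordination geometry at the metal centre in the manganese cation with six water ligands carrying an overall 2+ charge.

Water is neutral; balancing the +2 overall charge requires Mn(II).
Group 7 minus oxidation state 2 gives a d⁵ configuration.
With 6 monodentate ligands the coordination number is 6.
Six donors around a single metal centre give an octahedral coordination sphere.

octahedral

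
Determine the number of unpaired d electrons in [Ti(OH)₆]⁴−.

2

Summing ligand charges against the −4 overall charge gives an oxidation state of +2 for titanium.
Group 4 minus oxidation state 2 gives a d² configuration.
In an octahedral field the d² configuration is t₂g²e_g⁰ (only one arrangement possible), giving 2 unpaired electrons.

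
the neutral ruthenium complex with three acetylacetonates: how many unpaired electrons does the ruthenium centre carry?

1

Each acetylacetonate is −1; balancing the 0 overall charge requires Ru(III).
Ru sits in group 8, so the d-electron count is 8 − 3 = 5.
Counting donor atoms: 3×acetylacetonate (bidentate) → 6 donors. Coordination number = 6.
The spin state decides the count: a 4d ion has a large Δₒ and is invariably low-spin.
An octahedral low-spin d⁵ ion is t₂g⁵e_g⁰, giving 1 unpaired electron.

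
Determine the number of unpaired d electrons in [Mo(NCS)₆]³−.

3

Ligand charges: each isothiocyanate is −1. With an overall charge of −3 the molybdenum centre must be in the +3 oxidation state.
Group 6 minus oxidation state 3 gives a d³ configuration.
In an octahedral field the d³ configuration is t₂g³e_g⁰ (only one arrangement possible), giving 3 unpaired electrons.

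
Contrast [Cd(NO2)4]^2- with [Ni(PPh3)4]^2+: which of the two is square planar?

[Ni(PPh3)4]^2+

For [Cd(NO2)4]^2-: Ligand charges: each nitro (N-bound nitrite) is −1. With an overall charge of −2 the cadmium centre must be in the +2 oxidation state. Group 12 minus oxidation state 2 gives a d¹⁰ configuration. A d¹⁰ ion has no crystal-field stabilisation preference between square planar and tetrahedral, so four ligands adopt the sterically favoured tetrahedral geometry. → tetrahedral.
For [Ni(PPh3)4]^2+: Ligand charges: triphenylphosphine is neutral. With an overall charge of +2 the nickel centre must be in the +2 oxidation state. Ni sits in group 10, so the d-electron count is 10 − 2 = 8. Triphenylphosphine is a strong-field ligand (high in the spectrochemical series). A 3d d⁸ ion with strong-field ligands gains enough CFSE to favour square planar over tetrahedral. → square planar.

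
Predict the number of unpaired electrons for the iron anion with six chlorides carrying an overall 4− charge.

4 unpaired electrons

Each chloride is −1; balancing the −4 overall charge requires Fe(II).
Group 8 minus oxidation state 2 gives a d⁶ configuration.
The spin state decides the count: Chloride is a weak-field ligand for a first-row metal, so the complex is high-spin.
An octahedral high-spin d⁶ ion is t₂g⁴e_g², giving 4 unpaired electrons.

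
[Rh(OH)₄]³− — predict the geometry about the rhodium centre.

square planar

Ligand charges: each hydroxide is −1. With an overall charge of −3 the rhodium centre must be in the +1 oxidation state.
Group 9 minus oxidation state 1 gives a d⁸ configuration.
Coordination number: 4.
A 4d d⁸ ion has a large crystal-field splitting; square planar leaves the high-energy d_{x²−y²} orbital empty and maximises CFSE.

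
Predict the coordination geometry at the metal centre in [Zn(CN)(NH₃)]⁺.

Each cyanide is −1; ammonia is neutral; balancing the +1 overall charge requires Zn(II).
Group 12 minus oxidation state 2 gives a d¹⁰ configuration.
With 2 monodentate ligands the coordination number is 2.
A d¹⁰ ion with only two ligands adopts a linear arrangement (sp hybridisation; no CFSE preference).

linear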